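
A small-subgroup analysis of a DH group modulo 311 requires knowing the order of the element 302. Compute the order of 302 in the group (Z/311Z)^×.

310

By Lagrange's theorem, ord_311(302) divides φ(311) = 311 − 1 = 310 = 2 · 5 · 31.
Divisors of 310: 1, 2, 5, 10, 31, 62, 155, 310.
Evaluate successive powers at the divisors of 310:
302^1 ≡ 302 (mod 311)
302^2 ≡ 81 (mod 311)
302^5 ≡ 41 (mod 311)
302^10 ≡ 126 (mod 311)
302^31 ≡ 95 (mod 311)
302^62 ≡ 6 (mod 311)
302^155 ≡ 310 (mod 311)
302^310 ≡ 1 (mod 311) ✓
The smallest such exponent is 310, so the order of 302 is 310.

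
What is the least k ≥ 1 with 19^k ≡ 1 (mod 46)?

By Lagrange's theorem, ord_46(19) divides φ(46) = φ(2)·φ(23) = 1·22 = 22 = 2 · 11.
Divisors of 22: 1, 2, 11, 22.
Compute 19^d (mod 46) for the divisors d until we hit 1:
19^1 ≡ 19
19^2 ≡ 39
19^11 ≡ 45
19^22 ≡ 1
Therefore the multiplicative order of 19 modulo 46 is 22.

22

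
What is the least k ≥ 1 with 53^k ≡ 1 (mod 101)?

ord(53) | φ(101) = 101 − 1 = 100 = 2^2 · 5^2.
Divisors of 100: 1, 2, 4, 5, 10, 20, 25, 50, 100.
Compute 53^d (mod 101) for the divisors d until we hit 1:
53^1 ≡ 53
53^2 ≡ 82
53^4 ≡ 58
53^5 ≡ 44
53^10 ≡ 17
53^20 ≡ 87
53^25 ≡ 91
53^50 ≡ 100
53^100 ≡ 1
Hence ord(53) = 100.

100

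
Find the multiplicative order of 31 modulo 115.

The order of 31 must divide φ(115) = φ(5·23) = (5−1)·(23−1) = 4·22 = 88 = 2^3 · 11.
Divisors of 88: 1, 2, 4, 8, 11, 22, 44, 88.
Evaluate successive powers at the divisors of 88:
31^1 ≡ 31 (mod 115)
31^2 ≡ 41 (mod 115)
31^4 ≡ 71 (mod 115)
31^8 ≡ 96 (mod 115)
31^11 ≡ 1 (mod 115) ✓
So ord_115(31) = 11.

11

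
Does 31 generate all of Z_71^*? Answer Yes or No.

φ(71) = 71 − 1 = 70 = 2 · 5 · 7.
An element g generates (Z/71Z)^× iff g^(70/q) ≢ 1 (mod 71) for each prime q ∈ {2, 5, 7}.
31^35 ≡ 70 (mod 71)  [q = 2: ≢ 1 ✓]
31^14 ≡ 54 (mod 71)  [q = 5: ≢ 1 ✓]
31^10 ≡ 20 (mod 71)  [q = 7: ≢ 1 ✓]
All checks pass, so 31 has order 70 and is a primitive root modulo 71.

Yes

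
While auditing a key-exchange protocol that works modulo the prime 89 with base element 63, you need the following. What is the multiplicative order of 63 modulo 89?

88

ord(63) | φ(89) = 89 − 1 = 88 = 2^3 · 11.
Divisors of 88: 1, 2, 4, 8, 11, 22, 44, 88.
Compute 63^d (mod 89) for the divisors d until we hit 1:
63^1 ≡ 63 (mod 89)
63^2 ≡ 53 (mod 89)
63^4 ≡ 50 (mod 89)
63^8 ≡ 8 (mod 89)
63^11 ≡ 12 (mod 89)
63^22 ≡ 55 (mod 89)
63^44 ≡ 88 (mod 89)
63^88 ≡ 1 (mod 89) ✓
So ord_89(63) = 88.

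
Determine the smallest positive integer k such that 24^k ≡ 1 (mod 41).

40

ord(24) | φ(41) = 41 − 1 = 40 = 2^3 · 5.
Divisors of 40: 1, 2, 4, 5, 8, 10, 20, 40.
Compute 24^d (mod 41) for the divisors d until we hit 1:
24^1 ≡ 24
24^2 ≡ 2
24^4 ≡ 4
24^5 ≡ 14
24^8 ≡ 16
24^10 ≡ 32
24^20 ≡ 40
24^40 ≡ 1
The smallest such exponent is 40, so the order of 24 is 40.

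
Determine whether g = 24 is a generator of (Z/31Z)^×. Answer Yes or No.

φ(31) = 31 − 1 = 30 = 2 · 3 · 5.
24 is a primitive root mod 31 iff 24^(φ(31)/q) ≢ 1 for every prime q | φ(31), i.e. q ∈ {2, 3, 5}.
24^15 ≡ 30 (mod 31)  [q = 2: ≢ 1 ✓]
24^10 ≡ 25 (mod 31)  [q = 3: ≢ 1 ✓]
24^6 ≡ 4 (mod 31)  [q = 5: ≢ 1 ✓]
Every test exponent gives a nontrivial residue, hence 24 generates the full group.

Yes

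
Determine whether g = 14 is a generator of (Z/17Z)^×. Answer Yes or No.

Yes

φ(17) = 17 − 1 = 16 = 2^4.
An element g generates (Z/17Z)^× iff g^(16/q) ≢ 1 (mod 17) for each prime q ∈ {2}.
14^8 ≡ 16 (mod 17)  [q = 2: ≢ 1 ✓]
None equal 1, so ord_17(14) = 16: 14 is a primitive root.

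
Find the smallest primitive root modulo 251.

φ(251) = 251 − 1 = 250 = 2 · 5^3.
g is a primitive root iff g^(250/q) ≢ 1 (mod 251) for each prime q ∈ {2, 5}.
g = 2: 2^125 ≡ 250; 2^50 ≡ 1 — hits 1, so not a primitive root.
g = 3: 3^125 ≡ 1 — hits 1, so not a primitive root.
g = 4: 4^125 ≡ 1 — hits 1, so not a primitive root.
g = 5: 5^125 ≡ 1 — hits 1, so not a primitive root.
g = 6: 6^125 ≡ 250; 6^50 ≡ 219 — none is 1, so 6 is a primitive root.
Hence the least primitive root of 251 is 6.

6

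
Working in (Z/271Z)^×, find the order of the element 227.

90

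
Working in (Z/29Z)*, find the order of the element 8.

28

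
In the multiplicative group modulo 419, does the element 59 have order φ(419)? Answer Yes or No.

No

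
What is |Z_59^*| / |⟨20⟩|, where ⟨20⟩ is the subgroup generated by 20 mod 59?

2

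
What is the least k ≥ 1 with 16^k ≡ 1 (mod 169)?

39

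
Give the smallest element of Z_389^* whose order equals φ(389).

2

φ(389) = 389 − 1 = 388 = 2^2 · 97.
g is a primitive root iff g^(388/q) ≢ 1 (mod 389) for each prime q ∈ {2, 97}.
g = 2: 2^194 ≡ 388; 2^4 ≡ 16 — none is 1, so 2 is a primitive root.
Hence the least primitive root of 389 is 2.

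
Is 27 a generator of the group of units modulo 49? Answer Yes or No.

φ(49) = φ(7^2) = 7·(7−1) = 42 = 2 · 3 · 7.
27 is a primitive root mod 49 iff 27^(φ(49)/q) ≢ 1 for every prime q | φ(49), i.e. q ∈ {2, 3, 7}.
27^21 ≡ 48 (mod 49)  [q = 2: ≢ 1 ✓]
27^14 ≡ 1 (mod 49)  [q = 3: ≡ 1 ✗]
27^6 ≡ 29 (mod 49)  [q = 7: ≢ 1 ✓]
27^14 ≡ 1 shows ord(27) | 14, strictly less than φ(49); not a primitive root.

No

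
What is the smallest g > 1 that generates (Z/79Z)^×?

3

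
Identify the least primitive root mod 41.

φ(41) = 41 − 1 = 40 = 2^3 · 5.
g is a primitive root iff g^(40/q) ≢ 1 (mod 41) for each prime q ∈ {2, 5}.
g = 2: 2^20 ≡ 1 — hits 1, so not a primitive root.
g = 3: 3^20 ≡ 40; 3^8 ≡ 1 — hits 1, so not a primitive root.
g = 4: 4^20 ≡ 1 — hits 1, so not a primitive root.
g = 5: 5^20 ≡ 1 — hits 1, so not a primitive root.
g = 6: 6^20 ≡ 40; 6^8 ≡ 10 — none is 1, so 6 is a primitive root.
So 6 is the smallest generator of (Z/41Z)^×.

6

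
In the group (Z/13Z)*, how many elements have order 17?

0

φ(13) = 13 − 1 = 12 = 2^2 · 3.
Since (Z/13Z)^× is cyclic of order 12, the number of elements of order d is φ(d) when d | 12 and 0 otherwise.
Since 17 ∤ 12, the count is 0.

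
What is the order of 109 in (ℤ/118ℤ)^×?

58

By Lagrange's theorem, ord_118(109) divides φ(118) = φ(2)·φ(59) = 1·58 = 58 = 2 · 29.
Divisors of 58: 1, 2, 29, 58.
Test each divisor d:
109^1 ≡ 109
109^2 ≡ 81
109^29 ≡ 117
109^58 ≡ 1
The smallest such exponent is 58, so the order of 109 is 58.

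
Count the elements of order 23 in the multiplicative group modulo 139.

φ(139) = 139 − 1 = 138 = 2 · 3 · 23.
Since (Z/139Z)^× is cyclic of order 138, the number of elements of order d is φ(d) when d | 138 and 0 otherwise.
23 | 138, and φ(23) = 23 − 1 = 22.

22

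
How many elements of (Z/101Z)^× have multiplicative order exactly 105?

φ(101) = 101 − 1 = 100 = 2^2 · 5^2.
Since (Z/101Z)^× is cyclic of order 100, the number of elements of order d is φ(d) when d | 100 and 0 otherwise.
Here 100 is not a multiple of 105, so there are no elements of order 105.

0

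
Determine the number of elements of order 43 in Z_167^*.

φ(167) = 167 − 1 = 166 = 2 · 83.
In a cyclic group of order 166, there are φ(d) elements of order d for each divisor d of 166, and zero for non-divisors.
43 does not divide 166, so no element of (Z/167Z)^× has order 43.

0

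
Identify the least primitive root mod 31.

3

φ(31) = 31 − 1 = 30 = 2 · 3 · 5.
g is a primitive root iff g^(30/q) ≢ 1 (mod 31) for each prime q ∈ {2, 3, 5}.
g = 2: 2^15 ≡ 1 — hits 1, so not a primitive root.
g = 3: 3^15 ≡ 30; 3^10 ≡ 25; 3^6 ≡ 16 — none is 1, so 3 is a primitive root.
So 3 is the smallest generator of (Z/31Z)^×.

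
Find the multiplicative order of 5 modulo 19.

Since 5 ∈ (Z/19Z)^×, its order divides φ(19) = 19 − 1 = 18 = 2 · 3^2.
Divisors of 18: 1, 2, 3, 6, 9, 18.
Evaluate successive powers at the divisors of 18:
5^1 ≡ 5 (mod 19)
5^2 ≡ 6 (mod 19)
5^3 ≡ 11 (mod 19)
5^6 ≡ 7 (mod 19)
5^9 ≡ 1 (mod 19) ✓
So ord_19(5) = 9.

9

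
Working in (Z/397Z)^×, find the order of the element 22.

396

ord(22) | φ(397) = 397 − 1 = 396 = 2^2 · 3^2 · 11.
Divisors of 396: 1, 2, 3, 4, 6, 9, 11, 12, 18, 22, 33, 36, 44, 66, 99, 132, 198, 396.
Check 22^d mod 397 for each divisor in increasing order:
22^1 ≡ 22 (mod 397)
22^2 ≡ 87 (mod 397)
22^3 ≡ 326 (mod 397)
22^4 ≡ 26 (mod 397)
22^6 ≡ 277 (mod 397)
22^9 ≡ 183 (mod 397)
22^11 ≡ 41 (mod 397)
22^12 ≡ 108 (mod 397)
22^18 ≡ 141 (mod 397)
22^22 ≡ 93 (mod 397)
22^33 ≡ 240 (mod 397)
22^36 ≡ 31 (mod 397)
22^44 ≡ 312 (mod 397)
22^66 ≡ 35 (mod 397)
22^99 ≡ 63 (mod 397)
22^132 ≡ 34 (mod 397)
22^198 ≡ 396 (mod 397)
22^396 ≡ 1 (mod 397) ✓
Hence ord(22) = 396.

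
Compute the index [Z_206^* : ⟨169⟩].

6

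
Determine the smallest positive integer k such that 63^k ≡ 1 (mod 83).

Since 63 ∈ (Z/83Z)^×, its order divides φ(83) = 83 − 1 = 82 = 2 · 41.
Divisors of 82: 1, 2, 41, 82.
Evaluate successive powers at the divisors of 82:
63^1 ≡ 63 (mod 83)
63^2 ≡ 68 (mod 83)
63^41 ≡ 1 (mod 83) ✓
The smallest such exponent is 41, so the order of 63 is 41.

41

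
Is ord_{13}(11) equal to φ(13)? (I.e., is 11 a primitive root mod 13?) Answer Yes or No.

φ(13) = 13 − 1 = 12 = 2^2 · 3.
Test 11^(12/q) mod 13 for each prime factor q of 12:
11^6 ≡ 12 (mod 13)  [q = 2: ≢ 1 ✓]
11^4 ≡ 3 (mod 13)  [q = 3: ≢ 1 ✓]
Every test exponent gives a nontrivial residue, hence 11 generates the full group.

Yes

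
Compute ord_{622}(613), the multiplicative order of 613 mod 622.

310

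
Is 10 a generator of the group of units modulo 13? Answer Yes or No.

No

φ(13) = 13 − 1 = 12 = 2^2 · 3.
Test 10^(12/q) mod 13 for each prime factor q of 12:
10^6 ≡ 1 (mod 13)  [q = 2: ≡ 1 ✗]
10^4 ≡ 3 (mod 13)  [q = 3: ≢ 1 ✓]
10^6 ≡ 1 shows ord(10) | 6, strictly less than φ(13); not a primitive root.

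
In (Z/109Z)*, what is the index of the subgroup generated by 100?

2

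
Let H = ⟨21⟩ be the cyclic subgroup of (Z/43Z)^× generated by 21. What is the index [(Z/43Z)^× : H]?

By Lagrange's theorem, ord_43(21) divides φ(43) = 43 − 1 = 42 = 2 · 3 · 7.
Divisors of 42: 1, 2, 3, 6, 7, 14, 21, 42.
Test each divisor d:
21^1 ≡ 21 (mod 43)
21^2 ≡ 11 (mod 43)
21^3 ≡ 16 (mod 43)
21^6 ≡ 41 (mod 43)
21^7 ≡ 1 (mod 43) ✓
So ord_43(21) = 7, hence |⟨21⟩| = 7.
Index = |(Z/43Z)^×| / |⟨21⟩| = 42 / 7 = 6.

6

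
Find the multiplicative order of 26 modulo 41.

40

By Lagrange's theorem, ord_41(26) divides φ(41) = 41 − 1 = 40 = 2^3 · 5.
Divisors of 40: 1, 2, 4, 5, 8, 10, 20, 40.
Check 26^d mod 41 for each divisor in increasing order:
26^1 ≡ 26
26^2 ≡ 20
26^4 ≡ 31
26^5 ≡ 27
26^8 ≡ 18
26^10 ≡ 32
26^20 ≡ 40
26^40 ≡ 1
Hence ord(26) = 40.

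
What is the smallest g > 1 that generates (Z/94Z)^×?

5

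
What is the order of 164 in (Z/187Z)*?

16

By Lagrange's theorem, ord_187(164) divides φ(187) = φ(11·17) = (11−1)·(17−1) = 10·16 = 160 = 2^5 · 5.
Divisors of 160: 1, 2, 4, 5, 8, 10, 16, 20, 32, 40, 80, 160.
Check 164^d mod 187 for each divisor in increasing order:
164^1 ≡ 164 (mod 187)
164^2 ≡ 155 (mod 187)
164^4 ≡ 89 (mod 187)
164^5 ≡ 10 (mod 187)
164^8 ≡ 67 (mod 187)
164^10 ≡ 100 (mod 187)
164^16 ≡ 1 (mod 187) ✓
Hence ord(164) = 16.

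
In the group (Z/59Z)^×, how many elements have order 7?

0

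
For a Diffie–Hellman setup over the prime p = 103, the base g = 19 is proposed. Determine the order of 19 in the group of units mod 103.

Since 19 ∈ (Z/103Z)^×, its order divides φ(103) = 103 − 1 = 102 = 2 · 3 · 17.
Divisors of 102: 1, 2, 3, 6, 17, 34, 51, 102.
Test each divisor d:
19^1 ≡ 19 (mod 103)
19^2 ≡ 52 (mod 103)
19^3 ≡ 61 (mod 103)
19^6 ≡ 13 (mod 103)
19^17 ≡ 56 (mod 103)
19^34 ≡ 46 (mod 103)
19^51 ≡ 1 (mod 103) ✓
So ord_103(19) = 51.

51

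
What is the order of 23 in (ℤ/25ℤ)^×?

By Lagrange's theorem, ord_25(23) divides φ(25) = φ(5^2) = 5·(5−1) = 20 = 2^2 · 5.
Divisors of 20: 1, 2, 4, 5, 10, 20.
Test each divisor d:
23^1 ≡ 23
23^2 ≡ 4
23^4 ≡ 16
23^5 ≡ 18
23^10 ≡ 24
23^20 ≡ 1
So ord_25(23) = 20.

20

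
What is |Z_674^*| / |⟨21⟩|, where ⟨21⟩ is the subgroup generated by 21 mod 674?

8

The order of 21 must divide φ(674) = φ(2)·φ(337) = 1·336 = 336 = 2^4 · 3 · 7.
Divisors of 336: 1, 2, 3, 4, 6, 7, 8, 12, 14, 16, 21, 24, 28, 42, 48, 56, 84, 112, 168, 336.
Evaluate successive powers at the divisors of 336:
21^1 ≡ 21 (mod 674)
21^2 ≡ 441 (mod 674)
21^3 ≡ 499 (mod 674)
21^4 ≡ 369 (mod 674)
21^6 ≡ 295 (mod 674)
21^7 ≡ 129 (mod 674)
21^8 ≡ 13 (mod 674)
21^12 ≡ 79 (mod 674)
21^14 ≡ 465 (mod 674)
21^16 ≡ 169 (mod 674)
21^21 ≡ 673 (mod 674)
21^24 ≡ 175 (mod 674)
21^28 ≡ 545 (mod 674)
21^42 ≡ 1 (mod 674) ✓
So ord_674(21) = 42, hence |⟨21⟩| = 42.
Index = |(Z/674Z)^×| / |⟨21⟩| = 336 / 42 = 8.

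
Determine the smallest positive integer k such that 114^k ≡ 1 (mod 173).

172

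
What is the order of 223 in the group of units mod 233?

The order of 223 must divide φ(233) = 233 − 1 = 232 = 2^3 · 29.
Divisors of 232: 1, 2, 4, 8, 29, 58, 116, 232.
Test each divisor d:
223^1 ≡ 223 (mod 233)
223^2 ≡ 100 (mod 233)
223^4 ≡ 214 (mod 233)
223^8 ≡ 128 (mod 233)
223^29 ≡ 221 (mod 233)
223^58 ≡ 144 (mod 233)
223^116 ≡ 232 (mod 233)
223^232 ≡ 1 (mod 233) ✓
Hence ord(223) = 232.

232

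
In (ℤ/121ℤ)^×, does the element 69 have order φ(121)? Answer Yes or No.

φ(121) = φ(11^2) = 11·(11−1) = 110 = 2 · 5 · 11.
Test 69^(110/q) mod 121 for each prime factor q of 110:
69^55 ≡ 1 (mod 121)  [q = 2: ≡ 1 ✗]
69^22 ≡ 9 (mod 121)  [q = 5: ≢ 1 ✓]
69^10 ≡ 100 (mod 121)  [q = 11: ≢ 1 ✓]
Since 69^55 ≡ 1, the order of 69 divides 55 < 110, so 69 is not a primitive root.

No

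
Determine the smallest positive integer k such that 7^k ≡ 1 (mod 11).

10

By Lagrange's theorem, ord_11(7) divides φ(11) = 11 − 1 = 10 = 2 · 5.
Divisors of 10: 1, 2, 5, 10.
Evaluate successive powers at the divisors of 10:
7^1 ≡ 7 (mod 11)
7^2 ≡ 5 (mod 11)
7^5 ≡ 10 (mod 11)
7^10 ≡ 1 (mod 11) ✓
So ord_11(7) = 10.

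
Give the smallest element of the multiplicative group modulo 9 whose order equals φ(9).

2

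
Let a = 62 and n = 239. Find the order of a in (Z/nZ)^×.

119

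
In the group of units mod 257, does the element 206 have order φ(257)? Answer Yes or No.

Yes

φ(257) = 257 − 1 = 256 = 2^8.
Test 206^(256/q) mod 257 for each prime factor q of 256:
206^128 ≡ 256 (mod 257)  [q = 2: ≢ 1 ✓]
All checks pass, so 206 has order 256 and is a primitive root modulo 257.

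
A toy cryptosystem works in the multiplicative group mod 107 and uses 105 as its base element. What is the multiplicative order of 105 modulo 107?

53

By Lagrange's theorem, ord_107(105) divides φ(107) = 107 − 1 = 106 = 2 · 53.
Divisors of 106: 1, 2, 53, 106.
Compute 105^d (mod 107) for the divisors d until we hit 1:
105^1 ≡ 105 (mod 107)
105^2 ≡ 4 (mod 107)
105^53 ≡ 1 (mod 107) ✓
So ord_107(105) = 53.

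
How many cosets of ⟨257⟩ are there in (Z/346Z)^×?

By Lagrange's theorem, ord_346(257) divides φ(346) = φ(2)·φ(173) = 1·172 = 172 = 2^2 · 43.
Divisors of 172: 1, 2, 4, 43, 86, 172.
Check 257^d mod 346 for each divisor in increasing order:
257^1 ≡ 257 (mod 346)
257^2 ≡ 309 (mod 346)
257^4 ≡ 331 (mod 346)
257^43 ≡ 1 (mod 346) ✓
Thus |⟨257⟩| = ord(257) = 43.
The index is φ(346) / ord(257) = 172 / 43 = 4.

4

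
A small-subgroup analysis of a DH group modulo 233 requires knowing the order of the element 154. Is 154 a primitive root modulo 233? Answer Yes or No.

Yes

φ(233) = 233 − 1 = 232 = 2^3 · 29.
An element g generates (Z/233Z)^× iff g^(232/q) ≢ 1 (mod 233) for each prime q ∈ {2, 29}.
154^116 ≡ 232 (mod 233)  [q = 2: ≢ 1 ✓]
154^8 ≡ 8 (mod 233)  [q = 29: ≢ 1 ✓]
All checks pass, so 154 has order 232 and is a primitive root modulo 233.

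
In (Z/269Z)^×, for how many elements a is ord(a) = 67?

φ(269) = 269 − 1 = 268 = 2^2 · 67.
(Z/269Z)^× is cyclic (|G| = 268); a cyclic group of order m has exactly φ(d) elements of each order d | m, and none otherwise.
67 | 268, and φ(67) = 67 − 1 = 66.

66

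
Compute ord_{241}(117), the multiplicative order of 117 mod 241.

80

ord(117) | φ(241) = 241 − 1 = 240 = 2^4 · 3 · 5.
Divisors of 240: 1, 2, 3, 4, 5, 6, 8, 10, 12, 15, 16, 20, 24, 30, 40, 48, 60, 80, 120, 240.
Compute 117^d (mod 241) for the divisors d until we hit 1:
117^1 ≡ 117
117^2 ≡ 193
117^3 ≡ 168
117^4 ≡ 135
117^5 ≡ 130
117^6 ≡ 27
117^8 ≡ 150
117^10 ≡ 30
117^12 ≡ 6
117^15 ≡ 44
117^16 ≡ 87
117^20 ≡ 177
117^24 ≡ 36
117^30 ≡ 8
117^40 ≡ 240
117^48 ≡ 91
117^60 ≡ 64
117^80 ≡ 1
The smallest such exponent is 80, so the order of 117 is 80.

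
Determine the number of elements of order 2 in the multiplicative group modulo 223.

1

φ(223) = 223 − 1 = 222 = 2 · 3 · 37.
(Z/223Z)^× is cyclic (|G| = 222); a cyclic group of order m has exactly φ(d) elements of each order d | m, and none otherwise.
2 | 222, and φ(2) = 2 − 1 = 1.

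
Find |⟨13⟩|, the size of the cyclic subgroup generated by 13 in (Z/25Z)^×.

The order of 13 must divide φ(25) = φ(5^2) = 5·(5−1) = 20 = 2^2 · 5.
Divisors of 20: 1, 2, 4, 5, 10, 20.
Test each divisor d:
13^1 ≡ 13
13^2 ≡ 19
13^4 ≡ 11
13^5 ≡ 18
13^10 ≡ 24
13^20 ≡ 1
Therefore the multiplicative order of 13 modulo 25 is 20.

20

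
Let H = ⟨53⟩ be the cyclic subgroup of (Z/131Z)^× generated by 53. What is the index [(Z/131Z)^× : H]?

26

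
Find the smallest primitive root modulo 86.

3

φ(86) = φ(2)·φ(43) = 1·42 = 42 = 2 · 3 · 7.
Test candidates g = 2, 3, … against the prime factors q ∈ {2, 3, 7} of φ(86): g is a generator iff g^(42/q) ≢ 1 for every such q.
g = 2: gcd(2, 86) = 2 > 1, not a unit — skip.
g = 3: 3^21 ≡ 85; 3^14 ≡ 79; 3^6 ≡ 41 — none is 1, so 3 is a primitive root.
So 3 is the smallest generator of (Z/86Z)^×.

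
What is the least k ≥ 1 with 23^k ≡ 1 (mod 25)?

20

By Lagrange's theorem, ord_25(23) divides φ(25) = φ(5^2) = 5·(5−1) = 20 = 2^2 · 5.
Divisors of 20: 1, 2, 4, 5, 10, 20.
Check 23^d mod 25 for each divisor in increasing order:
23^1 ≡ 23 (mod 25)
23^2 ≡ 4 (mod 25)
23^4 ≡ 16 (mod 25)
23^5 ≡ 18 (mod 25)
23^10 ≡ 24 (mod 25)
23^20 ≡ 1 (mod 25) ✓
So ord_25(23) = 20.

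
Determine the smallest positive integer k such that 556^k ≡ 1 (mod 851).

By Lagrange's theorem, ord_851(556) divides φ(851) = φ(23·37) = (23−1)·(37−1) = 22·36 = 792 = 2^3 · 3^2 · 11.
Divisors of 792: 1, 2, 3, 4, 6, 8, 9, 11, 12, 18, 22, 24, 33, 36, 44, 66, 72, 88, 99, 132, 198, 264, 396, 792.
Check 556^d mod 851 for each divisor in increasing order:
556^1 ≡ 556
556^2 ≡ 223
556^3 ≡ 593
556^4 ≡ 371
556^6 ≡ 186
556^8 ≡ 630
556^9 ≡ 519
556^11 ≡ 1
Hence ord(556) = 11.

11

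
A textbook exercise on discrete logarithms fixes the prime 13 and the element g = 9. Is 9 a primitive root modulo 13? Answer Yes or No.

No

φ(13) = 13 − 1 = 12 = 2^2 · 3.
An element g generates (Z/13Z)^× iff g^(12/q) ≢ 1 (mod 13) for each prime q ∈ {2, 3}.
9^6 ≡ 1 (mod 13)  [q = 2: ≡ 1 ✗]
9^4 ≡ 9 (mod 13)  [q = 3: ≢ 1 ✓]
Since 9^6 ≡ 1, the order of 9 divides 6 < 12, so 9 is not a primitive root.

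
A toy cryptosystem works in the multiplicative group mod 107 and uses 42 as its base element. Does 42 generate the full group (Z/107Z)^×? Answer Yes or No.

No

φ(107) = 107 − 1 = 106 = 2 · 53.
It suffices to check that the order of 42 is not a proper divisor of 106: compute 42^(106/q) for q ∈ {2, 53}.
42^53 ≡ 1 (mod 107)  [q = 2: ≡ 1 ✗]
42^2 ≡ 52 (mod 107)  [q = 53: ≢ 1 ✓]
42^53 ≡ 1 shows ord(42) | 53, strictly less than φ(107); not a primitive root.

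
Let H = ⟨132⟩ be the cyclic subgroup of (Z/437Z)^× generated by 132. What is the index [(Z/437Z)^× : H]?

18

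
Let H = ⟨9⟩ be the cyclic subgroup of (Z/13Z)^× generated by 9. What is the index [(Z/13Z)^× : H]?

4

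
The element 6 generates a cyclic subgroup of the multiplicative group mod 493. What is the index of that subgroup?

The order of 6 must divide φ(493) = φ(17·29) = (17−1)·(29−1) = 16·28 = 448 = 2^6 · 7.
Divisors of 448: 1, 2, 4, 7, 8, 14, 16, 28, 32, 56, 64, 112, 224, 448.
Test each divisor d:
6^1 ≡ 6
6^2 ≡ 36
6^4 ≡ 310
6^7 ≡ 405
6^8 ≡ 458
6^14 ≡ 349
6^16 ≡ 239
6^28 ≡ 30
6^32 ≡ 426
6^56 ≡ 407
6^64 ≡ 52
6^112 ≡ 1
So ord_493(6) = 112, hence |⟨6⟩| = 112.
Index = |(Z/493Z)^×| / |⟨6⟩| = 448 / 112 = 4.

4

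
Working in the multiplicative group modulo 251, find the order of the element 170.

250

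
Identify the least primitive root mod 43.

3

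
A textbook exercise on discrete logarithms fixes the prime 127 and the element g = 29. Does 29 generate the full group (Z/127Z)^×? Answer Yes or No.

Yes

φ(127) = 127 − 1 = 126 = 2 · 3^2 · 7.
It suffices to check that the order of 29 is not a proper divisor of 126: compute 29^(126/q) for q ∈ {2, 3, 7}.
29^63 ≡ 126 (mod 127)  [q = 2: ≢ 1 ✓]
29^42 ≡ 19 (mod 127)  [q = 3: ≢ 1 ✓]
29^18 ≡ 4 (mod 127)  [q = 7: ≢ 1 ✓]
Every test exponent gives a nontrivial residue, hence 29 generates the full group.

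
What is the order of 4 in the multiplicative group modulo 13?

6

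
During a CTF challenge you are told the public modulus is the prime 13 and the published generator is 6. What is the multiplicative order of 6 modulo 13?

The order of 6 must divide φ(13) = 13 − 1 = 12 = 2^2 · 3.
Divisors of 12: 1, 2, 3, 4, 6, 12.
Test each divisor d:
6^1 ≡ 6 (mod 13)
6^2 ≡ 10 (mod 13)
6^3 ≡ 8 (mod 13)
6^4 ≡ 9 (mod 13)
6^6 ≡ 12 (mod 13)
6^12 ≡ 1 (mod 13) ✓
Therefore the multiplicative order of 6 modulo 13 is 12.

12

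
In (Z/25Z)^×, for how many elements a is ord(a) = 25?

φ(25) = φ(5^2) = 5·(5−1) = 20 = 2^2 · 5.
Since (Z/25Z)^× is cyclic of order 20, the number of elements of order d is φ(d) when d | 20 and 0 otherwise.
Since 25 ∤ 20, the count is 0.

0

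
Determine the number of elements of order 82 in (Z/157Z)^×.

0

φ(157) = 157 − 1 = 156 = 2^2 · 3 · 13.
In a cyclic group of order 156, there are φ(d) elements of order d for each divisor d of 156, and zero for non-divisors.
Here 156 is not a multiple of 82, so there are no elements of order 82.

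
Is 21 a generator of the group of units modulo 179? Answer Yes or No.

Yes

φ(179) = 179 − 1 = 178 = 2 · 89.
21 is a primitive root mod 179 iff 21^(φ(179)/q) ≢ 1 for every prime q | φ(179), i.e. q ∈ {2, 89}.
21^89 ≡ 178 (mod 179)  [q = 2: ≢ 1 ✓]
21^2 ≡ 83 (mod 179)  [q = 89: ≢ 1 ✓]
All checks pass, so 21 has order 178 and is a primitive root modulo 179.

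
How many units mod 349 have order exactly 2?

1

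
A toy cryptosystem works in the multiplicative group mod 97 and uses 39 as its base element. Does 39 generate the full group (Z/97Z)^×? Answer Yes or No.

Yes

φ(97) = 97 − 1 = 96 = 2^5 · 3.
It suffices to check that the order of 39 is not a proper divisor of 96: compute 39^(96/q) for q ∈ {2, 3}.
39^48 ≡ 96 (mod 97)  [q = 2: ≢ 1 ✓]
39^32 ≡ 61 (mod 97)  [q = 3: ≢ 1 ✓]
None equal 1, so ord_97(39) = 96: 39 is a primitive root.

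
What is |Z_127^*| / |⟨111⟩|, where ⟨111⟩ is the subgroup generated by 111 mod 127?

9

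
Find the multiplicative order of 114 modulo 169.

The order of 114 must divide φ(169) = φ(13^2) = 13·(13−1) = 156 = 2^2 · 3 · 13.
Divisors of 156: 1, 2, 3, 4, 6, 12, 13, 26, 39, 52, 78, 156.
Test each divisor d:
114^1 ≡ 114 (mod 169)
114^2 ≡ 152 (mod 169)
114^3 ≡ 90 (mod 169)
114^4 ≡ 120 (mod 169)
114^6 ≡ 157 (mod 169)
114^12 ≡ 144 (mod 169)
114^13 ≡ 23 (mod 169)
114^26 ≡ 22 (mod 169)
114^39 ≡ 168 (mod 169)
114^52 ≡ 146 (mod 169)
114^78 ≡ 1 (mod 169) ✓
Hence ord(114) = 78.

78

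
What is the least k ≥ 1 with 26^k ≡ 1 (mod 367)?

183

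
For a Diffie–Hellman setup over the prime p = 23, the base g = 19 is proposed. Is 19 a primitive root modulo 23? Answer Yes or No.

Yes

φ(23) = 23 − 1 = 22 = 2 · 11.
It suffices to check that the order of 19 is not a proper divisor of 22: compute 19^(22/q) for q ∈ {2, 11}.
19^11 ≡ 22 (mod 23)  [q = 2: ≢ 1 ✓]
19^2 ≡ 16 (mod 23)  [q = 11: ≢ 1 ✓]
None equal 1, so ord_23(19) = 22: 19 is a primitive root.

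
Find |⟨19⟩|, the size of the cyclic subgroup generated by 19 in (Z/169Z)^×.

12

By Lagrange's theorem, ord_169(19) divides φ(169) = φ(13^2) = 13·(13−1) = 156 = 2^2 · 3 · 13.
Divisors of 156: 1, 2, 3, 4, 6, 12, 13, 26, 39, 52, 78, 156.
Check 19^d mod 169 for each divisor in increasing order:
19^1 ≡ 19
19^2 ≡ 23
19^3 ≡ 99
19^4 ≡ 22
19^6 ≡ 168
19^12 ≡ 1
So ord_169(19) = 12.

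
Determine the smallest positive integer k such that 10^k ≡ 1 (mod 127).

42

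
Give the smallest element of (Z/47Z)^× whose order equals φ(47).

φ(47) = 47 − 1 = 46 = 2 · 23.
Test candidates g = 2, 3, … against the prime factors q ∈ {2, 23} of φ(47): g is a generator iff g^(46/q) ≢ 1 for every such q.
g = 2: 2^23 ≡ 1 — hits 1, so not a primitive root.
g = 3: 3^23 ≡ 1 — hits 1, so not a primitive root.
g = 4: 4^23 ≡ 1 — hits 1, so not a primitive root.
g = 5: 5^23 ≡ 46; 5^2 ≡ 25 — none is 1, so 5 is a primitive root.
The smallest primitive root modulo 47 is 5.

5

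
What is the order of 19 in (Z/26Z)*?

12

The order of 19 must divide φ(26) = φ(2)·φ(13) = 1·12 = 12 = 2^2 · 3.
Divisors of 12: 1, 2, 3, 4, 6, 12.
Test each divisor d:
19^1 ≡ 19 (mod 26)
19^2 ≡ 23 (mod 26)
19^3 ≡ 21 (mod 26)
19^4 ≡ 9 (mod 26)
19^6 ≡ 25 (mod 26)
19^12 ≡ 1 (mod 26) ✓
Hence ord(19) = 12.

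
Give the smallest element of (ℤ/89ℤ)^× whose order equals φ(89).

3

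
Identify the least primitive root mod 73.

5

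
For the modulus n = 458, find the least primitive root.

7

φ(458) = φ(2)·φ(229) = 1·228 = 228 = 2^2 · 3 · 19.
Test candidates g = 2, 3, … against the prime factors q ∈ {2, 3, 19} of φ(458): g is a generator iff g^(228/q) ≢ 1 for every such q.
g = 2: gcd(2, 458) = 2 > 1, not a unit — skip.
g = 3: 3^114 ≡ 1 — hits 1, so not a primitive root.
g = 4: gcd(4, 458) = 2 > 1, not a unit — skip.
g = 5: 5^114 ≡ 1 — hits 1, so not a primitive root.
g = 6: gcd(6, 458) = 2 > 1, not a unit — skip.
g = 7: 7^114 ≡ 457; 7^76 ≡ 323; 7^12 ≡ 43 — none is 1, so 7 is a primitive root.
The smallest primitive root modulo 458 is 7.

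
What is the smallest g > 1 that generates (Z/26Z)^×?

φ(26) = φ(2)·φ(13) = 1·12 = 12 = 2^2 · 3.
g is a primitive root iff g^(12/q) ≢ 1 (mod 26) for each prime q ∈ {2, 3}.
g = 2: gcd(2, 26) = 2 > 1, not a unit — skip.
g = 3: 3^6 ≡ 1 — hits 1, so not a primitive root.
g = 4: gcd(4, 26) = 2 > 1, not a unit — skip.
g = 5: 5^6 ≡ 25; 5^4 ≡ 1 — hits 1, so not a primitive root.
g = 6: gcd(6, 26) = 2 > 1, not a unit — skip.
g = 7: 7^6 ≡ 25; 7^4 ≡ 9 — none is 1, so 7 is a primitive root.
So 7 is the smallest generator of (Z/26Z)^×.

7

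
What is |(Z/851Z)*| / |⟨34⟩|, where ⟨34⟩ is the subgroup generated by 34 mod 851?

4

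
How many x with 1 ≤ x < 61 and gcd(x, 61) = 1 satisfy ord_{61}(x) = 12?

φ(61) = 61 − 1 = 60 = 2^2 · 3 · 5.
In a cyclic group of order 60, there are φ(d) elements of order d for each divisor d of 60, and zero for non-divisors.
12 = 2^2 · 3 divides 60, and φ(12) = 4.

4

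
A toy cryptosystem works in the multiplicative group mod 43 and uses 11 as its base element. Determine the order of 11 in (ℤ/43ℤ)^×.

By Lagrange's theorem, ord_43(11) divides φ(43) = 43 − 1 = 42 = 2 · 3 · 7.
Divisors of 42: 1, 2, 3, 6, 7, 14, 21, 42.
Compute 11^d (mod 43) for the divisors d until we hit 1:
11^1 ≡ 11 (mod 43)
11^2 ≡ 35 (mod 43)
11^3 ≡ 41 (mod 43)
11^6 ≡ 4 (mod 43)
11^7 ≡ 1 (mod 43) ✓
Therefore the multiplicative order of 11 modulo 43 is 7.

7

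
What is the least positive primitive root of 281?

3

φ(281) = 281 − 1 = 280 = 2^3 · 5 · 7.
Test candidates g = 2, 3, … against the prime factors q ∈ {2, 5, 7} of φ(281): g is a generator iff g^(280/q) ≢ 1 for every such q.
g = 2: 2^140 ≡ 1 — hits 1, so not a primitive root.
g = 3: 3^140 ≡ 280; 3^56 ≡ 86; 3^40 ≡ 249 — none is 1, so 3 is a primitive root.
The smallest primitive root modulo 281 is 3.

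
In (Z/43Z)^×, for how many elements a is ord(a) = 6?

φ(43) = 43 − 1 = 42 = 2 · 3 · 7.
Since (Z/43Z)^× is cyclic of order 42, the number of elements of order d is φ(d) when d | 42 and 0 otherwise.
6 = 2 · 3 divides 42, and φ(6) = 2.

2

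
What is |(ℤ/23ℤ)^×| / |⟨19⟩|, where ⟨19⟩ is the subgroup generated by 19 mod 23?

ord(19) | φ(23) = 23 − 1 = 22 = 2 · 11.
Divisors of 22: 1, 2, 11, 22.
Check 19^d mod 23 for each divisor in increasing order:
19^1 ≡ 19
19^2 ≡ 16
19^11 ≡ 22
19^22 ≡ 1
So ord_23(19) = 22, hence |⟨19⟩| = 22.
[(Z/23Z)^× : ⟨19⟩] = 22/22 = 1.

1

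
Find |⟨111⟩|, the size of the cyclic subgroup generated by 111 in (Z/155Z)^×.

15

The order of 111 must divide φ(155) = φ(5·31) = (5−1)·(31−1) = 4·30 = 120 = 2^3 · 3 · 5.
Divisors of 120: 1, 2, 3, 4, 5, 6, 8, 10, 12, 15, 20, 24, 30, 40, 60, 120.
Test each divisor d:
111^1 ≡ 111
111^2 ≡ 76
111^3 ≡ 66
111^4 ≡ 41
111^5 ≡ 56
111^6 ≡ 16
111^8 ≡ 131
111^10 ≡ 36
111^12 ≡ 101
111^15 ≡ 1
The smallest such exponent is 15, so the order of 111 is 15.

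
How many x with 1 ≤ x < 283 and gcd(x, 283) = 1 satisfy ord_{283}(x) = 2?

1

φ(283) = 283 − 1 = 282 = 2 · 3 · 47.
(Z/283Z)^× is cyclic (|G| = 282); a cyclic group of order m has exactly φ(d) elements of each order d | m, and none otherwise.
2 | 282, and φ(2) = 2 − 1 = 1.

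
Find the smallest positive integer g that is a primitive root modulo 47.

5

φ(47) = 47 − 1 = 46 = 2 · 23.
Test candidates g = 2, 3, … against the prime factors q ∈ {2, 23} of φ(47): g is a generator iff g^(46/q) ≢ 1 for every such q.
g = 2: 2^23 ≡ 1 — hits 1, so not a primitive root.
g = 3: 3^23 ≡ 1 — hits 1, so not a primitive root.
g = 4: 4^23 ≡ 1 — hits 1, so not a primitive root.
g = 5: 5^23 ≡ 46; 5^2 ≡ 25 — none is 1, so 5 is a primitive root.
So 5 is the smallest generator of (Z/47Z)^×.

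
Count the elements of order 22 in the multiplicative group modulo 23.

10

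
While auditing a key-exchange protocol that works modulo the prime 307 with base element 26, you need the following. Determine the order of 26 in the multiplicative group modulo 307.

ord(26) | φ(307) = 307 − 1 = 306 = 2 · 3^2 · 17.
Divisors of 306: 1, 2, 3, 6, 9, 17, 18, 34, 51, 102, 153, 306.
Test each divisor d:
26^1 ≡ 26 (mod 307)
26^2 ≡ 62 (mod 307)
26^3 ≡ 77 (mod 307)
26^6 ≡ 96 (mod 307)
26^9 ≡ 24 (mod 307)
26^17 ≡ 93 (mod 307)
26^18 ≡ 269 (mod 307)
26^34 ≡ 53 (mod 307)
26^51 ≡ 17 (mod 307)
26^102 ≡ 289 (mod 307)
26^153 ≡ 1 (mod 307) ✓
The smallest such exponent is 153, so the order of 26 is 153.

153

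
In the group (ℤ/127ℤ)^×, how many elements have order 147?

0

φ(127) = 127 − 1 = 126 = 2 · 3^2 · 7.
Since (Z/127Z)^× is cyclic of order 126, the number of elements of order d is φ(d) when d | 126 and 0 otherwise.
Since 147 ∤ 126, the count is 0.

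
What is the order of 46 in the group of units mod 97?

32

Since 46 ∈ (Z/97Z)^×, its order divides φ(97) = 97 − 1 = 96 = 2^5 · 3.
Divisors of 96: 1, 2, 3, 4, 6, 8, 12, 16, 24, 32, 48, 96.
Check 46^d mod 97 for each divisor in increasing order:
46^1 ≡ 46 (mod 97)
46^2 ≡ 79 (mod 97)
46^3 ≡ 45 (mod 97)
46^4 ≡ 33 (mod 97)
46^6 ≡ 85 (mod 97)
46^8 ≡ 22 (mod 97)
46^12 ≡ 47 (mod 97)
46^16 ≡ 96 (mod 97)
46^24 ≡ 75 (mod 97)
46^32 ≡ 1 (mod 97) ✓
Therefore the multiplicative order of 46 modulo 97 is 32.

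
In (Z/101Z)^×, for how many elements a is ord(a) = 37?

φ(101) = 101 − 1 = 100 = 2^2 · 5^2.
Since (Z/101Z)^× is cyclic of order 100, the number of elements of order d is φ(d) when d | 100 and 0 otherwise.
Here 100 is not a multiple of 37, so there are no elements of order 37.

0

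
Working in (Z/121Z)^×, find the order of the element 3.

5

Since 3 ∈ (Z/121Z)^×, its order divides φ(121) = φ(11^2) = 11·(11−1) = 110 = 2 · 5 · 11.
Divisors of 110: 1, 2, 5, 10, 11, 22, 55, 110.
Compute 3^d (mod 121) for the divisors d until we hit 1:
3^1 ≡ 3 (mod 121)
3^2 ≡ 9 (mod 121)
3^5 ≡ 1 (mod 121) ✓
Hence ord(3) = 5.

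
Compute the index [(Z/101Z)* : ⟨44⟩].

By Lagrange's theorem, ord_101(44) divides φ(101) = 101 − 1 = 100 = 2^2 · 5^2.
Divisors of 100: 1, 2, 4, 5, 10, 20, 25, 50, 100.
Check 44^d mod 101 for each divisor in increasing order:
44^1 ≡ 44
44^2 ≡ 17
44^4 ≡ 87
44^5 ≡ 91
44^10 ≡ 100
44^20 ≡ 1
Thus |⟨44⟩| = ord(44) = 20.
Index = |(Z/101Z)^×| / |⟨44⟩| = 100 / 20 = 5.

5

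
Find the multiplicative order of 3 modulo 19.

18

The order of 3 must divide φ(19) = 19 − 1 = 18 = 2 · 3^2.
Divisors of 18: 1, 2, 3, 6, 9, 18.
Check 3^d mod 19 for each divisor in increasing order:
3^1 ≡ 3 (mod 19)
3^2 ≡ 9 (mod 19)
3^3 ≡ 8 (mod 19)
3^6 ≡ 7 (mod 19)
3^9 ≡ 18 (mod 19)
3^18 ≡ 1 (mod 19) ✓
Therefore the multiplicative order of 3 modulo 19 is 18.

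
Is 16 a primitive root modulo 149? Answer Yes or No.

φ(149) = 149 − 1 = 148 = 2^2 · 37.
Test 16^(148/q) mod 149 for each prime factor q of 148:
16^74 ≡ 1 (mod 149)  [q = 2: ≡ 1 ✗]
16^4 ≡ 125 (mod 149)  [q = 37: ≢ 1 ✓]
16^74 ≡ 1 shows ord(16) | 74, strictly less than φ(149); not a primitive root.

No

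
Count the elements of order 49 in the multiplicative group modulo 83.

0

φ(83) = 83 − 1 = 82 = 2 · 41.
(Z/83Z)^× is cyclic (|G| = 82); a cyclic group of order m has exactly φ(d) elements of each order d | m, and none otherwise.
49 does not divide 82, so no element of (Z/83Z)^× has order 49.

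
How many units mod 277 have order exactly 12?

φ(277) = 277 − 1 = 276 = 2^2 · 3 · 23.
(Z/277Z)^× is cyclic (|G| = 276); a cyclic group of order m has exactly φ(d) elements of each order d | m, and none otherwise.
12 = 2^2 · 3 divides 276, and φ(12) = 4.

4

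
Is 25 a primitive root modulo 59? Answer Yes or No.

No

φ(59) = 59 − 1 = 58 = 2 · 29.
An element g generates (Z/59Z)^× iff g^(58/q) ≢ 1 (mod 59) for each prime q ∈ {2, 29}.
25^29 ≡ 1 (mod 59)  [q = 2: ≡ 1 ✗]
25^2 ≡ 35 (mod 59)  [q = 29: ≢ 1 ✓]
Since 25^29 ≡ 1, the order of 25 divides 29 < 58, so 25 is not a primitive root.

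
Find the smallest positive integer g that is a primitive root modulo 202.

3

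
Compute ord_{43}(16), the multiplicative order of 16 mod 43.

Since 16 ∈ (Z/43Z)^×, its order divides φ(43) = 43 − 1 = 42 = 2 · 3 · 7.
Divisors of 42: 1, 2, 3, 6, 7, 14, 21, 42.
Check 16^d mod 43 for each divisor in increasing order:
16^1 ≡ 16 (mod 43)
16^2 ≡ 41 (mod 43)
16^3 ≡ 11 (mod 43)
16^6 ≡ 35 (mod 43)
16^7 ≡ 1 (mod 43) ✓
The smallest such exponent is 7, so the order of 16 is 7.

7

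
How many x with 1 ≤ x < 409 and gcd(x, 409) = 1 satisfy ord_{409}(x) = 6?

2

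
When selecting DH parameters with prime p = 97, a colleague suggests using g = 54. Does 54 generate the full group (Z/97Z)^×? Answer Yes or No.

No

φ(97) = 97 − 1 = 96 = 2^5 · 3.
Test 54^(96/q) mod 97 for each prime factor q of 96:
54^48 ≡ 1 (mod 97)  [q = 2: ≡ 1 ✗]
54^32 ≡ 35 (mod 97)  [q = 3: ≢ 1 ✓]
54^48 ≡ 1 shows ord(54) | 48, strictly less than φ(97); not a primitive root.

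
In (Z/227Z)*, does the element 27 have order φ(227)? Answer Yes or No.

No

φ(227) = 227 − 1 = 226 = 2 · 113.
It suffices to check that the order of 27 is not a proper divisor of 226: compute 27^(226/q) for q ∈ {2, 113}.
27^113 ≡ 1 (mod 227)  [q = 2: ≡ 1 ✗]
27^2 ≡ 48 (mod 227)  [q = 113: ≢ 1 ✓]
The check at q = 2 fails, so 27 generates a proper subgroup.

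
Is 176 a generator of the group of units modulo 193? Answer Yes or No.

φ(193) = 193 − 1 = 192 = 2^6 · 3.
Test 176^(192/q) mod 193 for each prime factor q of 192:
176^96 ≡ 192 (mod 193)  [q = 2: ≢ 1 ✓]
176^64 ≡ 84 (mod 193)  [q = 3: ≢ 1 ✓]
Every test exponent gives a nontrivial residue, hence 176 generates the full group.

Yes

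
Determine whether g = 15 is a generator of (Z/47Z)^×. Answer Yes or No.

Yes

φ(47) = 47 − 1 = 46 = 2 · 23.
15 is a primitive root mod 47 iff 15^(φ(47)/q) ≢ 1 for every prime q | φ(47), i.e. q ∈ {2, 23}.
15^23 ≡ 46 (mod 47)  [q = 2: ≢ 1 ✓]
15^2 ≡ 37 (mod 47)  [q = 23: ≢ 1 ✓]
None equal 1, so ord_47(15) = 46: 15 is a primitive root.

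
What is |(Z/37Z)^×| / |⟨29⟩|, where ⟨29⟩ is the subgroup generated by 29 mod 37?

3

ord(29) | φ(37) = 37 − 1 = 36 = 2^2 · 3^2.
Divisors of 36: 1, 2, 3, 4, 6, 9, 12, 18, 36.
Compute 29^d (mod 37) for the divisors d until we hit 1:
29^1 ≡ 29
29^2 ≡ 27
29^3 ≡ 6
29^4 ≡ 26
29^6 ≡ 36
29^9 ≡ 31
29^12 ≡ 1
Thus |⟨29⟩| = ord(29) = 12.
[(Z/37Z)^× : ⟨29⟩] = 36/12 = 3.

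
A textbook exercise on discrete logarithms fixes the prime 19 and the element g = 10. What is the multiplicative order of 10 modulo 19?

18

Since 10 ∈ (Z/19Z)^×, its order divides φ(19) = 19 − 1 = 18 = 2 · 3^2.
Divisors of 18: 1, 2, 3, 6, 9, 18.
Evaluate successive powers at the divisors of 18:
10^1 ≡ 10 (mod 19)
10^2 ≡ 5 (mod 19)
10^3 ≡ 12 (mod 19)
10^6 ≡ 11 (mod 19)
10^9 ≡ 18 (mod 19)
10^18 ≡ 1 (mod 19) ✓
So ord_19(10) = 18.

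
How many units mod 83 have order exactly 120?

0

φ(83) = 83 − 1 = 82 = 2 · 41.
In a cyclic group of order 82, there are φ(d) elements of order d for each divisor d of 82, and zero for non-divisors.
120 does not divide 82, so no element of (Z/83Z)^× has order 120.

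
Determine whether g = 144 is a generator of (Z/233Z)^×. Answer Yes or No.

No

φ(233) = 233 − 1 = 232 = 2^3 · 29.
Test 144^(232/q) mod 233 for each prime factor q of 232:
144^116 ≡ 1 (mod 233)  [q = 2: ≡ 1 ✗]
144^8 ≡ 1 (mod 233)  [q = 29: ≡ 1 ✗]
144^116 ≡ 1 shows ord(144) | 116, strictly less than φ(233); not a primitive root.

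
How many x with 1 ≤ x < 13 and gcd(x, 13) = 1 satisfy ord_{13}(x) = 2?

1

φ(13) = 13 − 1 = 12 = 2^2 · 3.
Since (Z/13Z)^× is cyclic of order 12, the number of elements of order d is φ(d) when d | 12 and 0 otherwise.
2 | 12, and φ(2) = 2 − 1 = 1.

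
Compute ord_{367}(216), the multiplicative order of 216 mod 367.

122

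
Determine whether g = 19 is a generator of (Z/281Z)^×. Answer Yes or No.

Yes

φ(281) = 281 − 1 = 280 = 2^3 · 5 · 7.
19 is a primitive root mod 281 iff 19^(φ(281)/q) ≢ 1 for every prime q | φ(281), i.e. q ∈ {2, 5, 7}.
19^140 ≡ 280 (mod 281)  [q = 2: ≢ 1 ✓]
19^56 ≡ 86 (mod 281)  [q = 5: ≢ 1 ✓]
19^40 ≡ 165 (mod 281)  [q = 7: ≢ 1 ✓]
None equal 1, so ord_281(19) = 280: 19 is a primitive root.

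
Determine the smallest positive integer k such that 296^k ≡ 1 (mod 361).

57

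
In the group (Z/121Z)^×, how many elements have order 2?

φ(121) = φ(11^2) = 11·(11−1) = 110 = 2 · 5 · 11.
(Z/121Z)^× is cyclic (|G| = 110); a cyclic group of order m has exactly φ(d) elements of each order d | m, and none otherwise.
2 | 110, and φ(2) = 2 − 1 = 1.

1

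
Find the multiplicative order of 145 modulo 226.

28

The order of 145 must divide φ(226) = φ(2)·φ(113) = 1·112 = 112 = 2^4 · 7.
Divisors of 112: 1, 2, 4, 7, 8, 14, 16, 28, 56, 112.
Test each divisor d:
145^1 ≡ 145 (mod 226)
145^2 ≡ 7 (mod 226)
145^4 ≡ 49 (mod 226)
145^7 ≡ 15 (mod 226)
145^8 ≡ 141 (mod 226)
145^14 ≡ 225 (mod 226)
145^16 ≡ 219 (mod 226)
145^28 ≡ 1 (mod 226) ✓
The smallest such exponent is 28, so the order of 145 is 28.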